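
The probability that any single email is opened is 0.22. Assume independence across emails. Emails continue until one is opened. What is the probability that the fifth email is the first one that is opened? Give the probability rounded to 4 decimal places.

0.0814

Geometric (trials to first success), p = 0.22.
P(Y = 5) = (1−p)^4 · p = 0.37015 · 0.22 = 0.081433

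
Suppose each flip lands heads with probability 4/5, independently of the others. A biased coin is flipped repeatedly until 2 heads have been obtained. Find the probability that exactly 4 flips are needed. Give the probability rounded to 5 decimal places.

0.07680

Y = trial on which the second success occurs; negative binomial, r=2, p=0.80.
P(Y=4) = C(3,1) · p^2 · (1−p)^2
= 3 · 0.64 · 0.04 = 0.0768000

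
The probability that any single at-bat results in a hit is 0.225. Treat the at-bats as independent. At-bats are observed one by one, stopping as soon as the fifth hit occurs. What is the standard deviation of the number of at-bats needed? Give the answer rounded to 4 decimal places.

Y = total at-bats until the fifth success; negative binomial with r=5, p=0.225.
SD(Y) = √[r(1−p)/p²] = √(76.543210) = 8.748898

8.7489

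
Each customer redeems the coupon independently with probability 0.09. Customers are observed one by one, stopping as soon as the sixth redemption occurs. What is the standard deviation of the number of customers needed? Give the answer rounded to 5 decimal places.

25.96294

Y = total customers until the sixth success; negative binomial with r=6, p=0.09.
SD(Y) = √[r(1−p)/p²] = √(674.0740741) = 25.9629365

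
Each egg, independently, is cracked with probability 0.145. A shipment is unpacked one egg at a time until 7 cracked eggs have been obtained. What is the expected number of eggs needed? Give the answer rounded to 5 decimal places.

48.27586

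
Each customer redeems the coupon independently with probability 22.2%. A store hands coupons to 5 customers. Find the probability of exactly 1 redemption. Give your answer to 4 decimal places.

X ~ Binomial(n=5, p=0.222).
P(X=1) = C(5,1) · p^1 · (1−p)^4
= 5 · 0.222 · 0.36637 = 0.406669

0.4067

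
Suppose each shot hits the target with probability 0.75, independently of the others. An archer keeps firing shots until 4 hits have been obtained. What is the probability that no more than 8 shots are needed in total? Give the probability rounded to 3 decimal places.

0.973

Finishing within 8 shots ⇔ at least 4 successes in the first 8. With X ~ Binomial(8, 0.75), P(Y ≤ 8) = 1 − P(X ≤ 3).
  k=0: C(8,0)·0.75^0·0.25^8 = 0.00002
  k=1: C(8,1)·0.75^1·0.25^7 = 0.00037
  k=2: C(8,2)·0.75^2·0.25^6 = 0.00385
  k=3: C(8,3)·0.75^3·0.25^5 = 0.02307
1 − 0.02730 = 0.97270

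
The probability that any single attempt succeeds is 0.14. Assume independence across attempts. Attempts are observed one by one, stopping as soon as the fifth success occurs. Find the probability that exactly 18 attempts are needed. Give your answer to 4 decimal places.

Y = trial on which the fifth success occurs; negative binomial, r=5, p=0.14.
P(Y=18) = C(17,4) · p^5 · (1−p)^13
= 2380 · 5.3782e-05 · 0.14076 = 0.018018

0.0180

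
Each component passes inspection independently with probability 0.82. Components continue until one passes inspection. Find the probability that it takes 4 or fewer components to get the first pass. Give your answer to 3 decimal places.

0.999

Y = number of components to the first success; geometric, p = 0.82.
P(Y ≤ 4) = 1 − (1−p)^4 = 1 − 0.00105 = 0.99895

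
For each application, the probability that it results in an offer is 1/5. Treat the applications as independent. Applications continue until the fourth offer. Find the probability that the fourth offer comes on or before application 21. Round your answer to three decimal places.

0.630

Finishing within 21 applications ⇔ at least 4 successes in the first 21. With X ~ Binomial(21, 0.20), P(Y ≤ 21) = 1 − P(X ≤ 3).
  k=0: C(21,0)·0.20^0·0.80^21 = 0.00922
  k=1: C(21,1)·0.20^1·0.80^20 = 0.04842
  k=2: C(21,2)·0.20^2·0.80^19 = 0.12106
  k=3: C(21,3)·0.20^3·0.80^18 = 0.19167
1 − 0.37038 = 0.62962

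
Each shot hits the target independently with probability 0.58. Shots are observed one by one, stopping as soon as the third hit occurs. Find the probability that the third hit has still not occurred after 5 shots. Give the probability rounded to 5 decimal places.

0.35254

Needing more than 5 shots ⇔ fewer than 3 successes in the first 5. With X ~ Binomial(5, 0.58), P(Y > 5) = P(X ≤ 2).
  k=0: C(5,0)·0.58^0·0.42^5 = 0.0130691
  k=1: C(5,1)·0.58^1·0.42^4 = 0.0902392
  k=2: C(5,2)·0.58^2·0.42^3 = 0.2492320
P(X ≤ 2) = 0.3525403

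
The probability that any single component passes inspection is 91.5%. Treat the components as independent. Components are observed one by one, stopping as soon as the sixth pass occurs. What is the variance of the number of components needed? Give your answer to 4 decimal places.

0.6092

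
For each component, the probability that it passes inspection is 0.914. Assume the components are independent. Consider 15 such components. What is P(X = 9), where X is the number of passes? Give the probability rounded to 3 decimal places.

0.001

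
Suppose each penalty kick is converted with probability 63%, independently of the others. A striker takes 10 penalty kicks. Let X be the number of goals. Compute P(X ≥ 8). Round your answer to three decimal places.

0.221

X ~ Binomial(10, 0.63); P(X ≥ 8) = Σ C(10,k) p^k (1−p)^(10−k) over k:
  k=8: C(10,8)·0.63^8·0.37^2 = 0.15288
  k=9: C(10,9)·0.63^9·0.37^1 = 0.05785
  k=10: C(10,10)·0.63^10·0.37^0 = 0.00985
Total = 0.22057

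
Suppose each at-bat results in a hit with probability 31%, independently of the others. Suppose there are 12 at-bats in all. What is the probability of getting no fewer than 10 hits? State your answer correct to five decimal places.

0.00028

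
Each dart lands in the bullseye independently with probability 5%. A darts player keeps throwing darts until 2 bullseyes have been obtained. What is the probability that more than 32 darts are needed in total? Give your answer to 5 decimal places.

Needing more than 32 darts ⇔ fewer than 2 successes in the first 32. With X ~ Binomial(32, 0.05), P(Y > 32) = P(X ≤ 1).
  k=0: C(32,0)·0.05^0·0.95^32 = 0.1937115
  k=1: C(32,1)·0.05^1·0.95^31 = 0.3262509
P(X ≤ 1) = 0.5199624

0.51996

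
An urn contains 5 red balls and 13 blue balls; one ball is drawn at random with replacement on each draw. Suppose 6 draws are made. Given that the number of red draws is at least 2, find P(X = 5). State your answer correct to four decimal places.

X ~ Binomial(6, 0.277778). Want P(X=5 | X≥2) = P(X=5) / P(X≥2).
P(X=5) = C(6,5)·0.277778^5·0.722222^1 = 0.007167
P(X≥2) = 1 − 0.141914 − 0.327494 = 0.530592
Ratio = 0.007167 / 0.530592 = 0.013507

0.0135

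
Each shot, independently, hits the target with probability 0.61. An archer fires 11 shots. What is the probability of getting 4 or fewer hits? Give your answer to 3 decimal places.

0.088

X ~ Binomial(11, 0.61); P(X ≤ 4) = Σ C(11,k) p^k (1−p)^(11−k) over k:
  k=0: C(11,0)·0.61^0·0.39^11 = 0.00003
  k=1: C(11,1)·0.61^1·0.39^10 = 0.00055
  k=2: C(11,2)·0.61^2·0.39^9 = 0.00427
  k=3: C(11,3)·0.61^3·0.39^8 = 0.02004
  k=4: C(11,4)·0.61^4·0.39^7 = 0.06270
Total = 0.08760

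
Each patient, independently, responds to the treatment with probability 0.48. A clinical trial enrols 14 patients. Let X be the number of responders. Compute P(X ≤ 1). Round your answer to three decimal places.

X ~ Binomial(14, 0.48); P(X ≤ 1) = Σ C(14,k) p^k (1−p)^(14−k) over k:
  k=0: C(14,0)·0.48^0·0.52^14 = 0.00011
  k=1: C(14,1)·0.48^1·0.52^13 = 0.00137
Total = 0.00147

0.001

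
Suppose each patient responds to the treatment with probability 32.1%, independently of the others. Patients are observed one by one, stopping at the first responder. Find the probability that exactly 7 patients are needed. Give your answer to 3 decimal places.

0.031

Geometric (trials to first success), p = 0.321.
P(Y = 7) = (1−p)^6 · p = 0.097998 · 0.321 = 0.03146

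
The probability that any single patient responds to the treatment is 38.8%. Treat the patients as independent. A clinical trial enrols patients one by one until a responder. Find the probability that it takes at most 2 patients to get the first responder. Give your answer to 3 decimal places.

0.625

Y = number of patients to the first success; geometric, p = 0.388.
P(Y ≤ 2) = 1 − (1−p)^2 = 1 − 0.37454 = 0.62546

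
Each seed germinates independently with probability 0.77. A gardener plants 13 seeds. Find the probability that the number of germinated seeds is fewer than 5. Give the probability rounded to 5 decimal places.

0.00051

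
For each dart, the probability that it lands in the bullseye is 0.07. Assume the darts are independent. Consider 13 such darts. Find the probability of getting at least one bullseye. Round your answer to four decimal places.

P(at least one) = 1 − P(none) = 1 − (1 − 0.07)^13
= 1 − 0.389295 = 0.610705

0.6107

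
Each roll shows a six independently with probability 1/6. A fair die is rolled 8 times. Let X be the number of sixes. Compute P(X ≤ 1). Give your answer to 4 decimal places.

X ~ Binomial(8, 0.166667); P(X ≤ 1) = Σ C(8,k) p^k (1−p)^(8−k) over k:
  k=0: C(8,0)·0.166667^0·0.833333^8 = 0.232568
  k=1: C(8,1)·0.166667^1·0.833333^7 = 0.372109
Total = 0.604677

0.6047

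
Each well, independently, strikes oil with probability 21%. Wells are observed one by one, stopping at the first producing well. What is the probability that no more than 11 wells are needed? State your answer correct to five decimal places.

0.92520

Y = number of wells to the first success; geometric, p = 0.21.
P(Y ≤ 11) = 1 − (1−p)^11 = 1 − 0.0747994 = 0.9252006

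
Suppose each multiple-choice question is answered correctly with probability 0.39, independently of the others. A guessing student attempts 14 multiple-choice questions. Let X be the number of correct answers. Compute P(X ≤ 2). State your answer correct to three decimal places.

0.047

X ~ Binomial(14, 0.39); P(X ≤ 2) = Σ C(14,k) p^k (1−p)^(14−k) over k:
  k=0: C(14,0)·0.39^0·0.61^14 = 0.00099
  k=1: C(14,1)·0.39^1·0.61^13 = 0.00884
  k=2: C(14,2)·0.39^2·0.61^12 = 0.03674
Total = 0.04657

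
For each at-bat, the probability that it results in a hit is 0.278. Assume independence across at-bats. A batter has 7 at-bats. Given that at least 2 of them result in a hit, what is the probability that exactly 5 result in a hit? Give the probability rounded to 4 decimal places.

X ~ Binomial(7, 0.278). Want P(X=5 | X≥2) = P(X=5) / P(X≥2).
P(X=5) = C(7,5)·0.278^5·0.722^2 = 0.018177
P(X≥2) = 1 − 0.102273 − 0.275655 = 0.622072
Ratio = 0.018177 / 0.622072 = 0.029220

0.0292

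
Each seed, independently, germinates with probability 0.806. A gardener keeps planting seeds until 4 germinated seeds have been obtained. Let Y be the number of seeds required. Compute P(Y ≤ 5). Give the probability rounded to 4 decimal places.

0.7495

Finishing within 5 seeds ⇔ at least 4 successes in the first 5. With X ~ Binomial(5, 0.806), P(Y ≤ 5) = 1 − P(X ≤ 3).
  k=0: C(5,0)·0.806^0·0.194^5 = 0.000275
  k=1: C(5,1)·0.806^1·0.194^4 = 0.005708
  k=2: C(5,2)·0.806^2·0.194^3 = 0.047432
  k=3: C(5,3)·0.806^3·0.194^2 = 0.197065
1 − 0.250480 = 0.749520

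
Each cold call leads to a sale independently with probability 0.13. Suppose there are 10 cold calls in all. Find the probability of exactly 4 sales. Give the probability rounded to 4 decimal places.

0.0260

X ~ Binomial(n=10, p=0.13).
P(X=4) = C(10,4) · p^4 · (1−p)^6
= 210 · 0.00028561 · 0.43363 = 0.026008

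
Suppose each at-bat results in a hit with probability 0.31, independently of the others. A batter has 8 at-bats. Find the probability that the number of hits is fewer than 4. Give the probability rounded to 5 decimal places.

X ~ Binomial(8, 0.31); P(X ≤ 3) = Σ C(8,k) p^k (1−p)^(8−k) over k:
  k=0: C(8,0)·0.31^0·0.69^8 = 0.0513798
  k=1: C(8,1)·0.31^1·0.69^7 = 0.1846696
  k=2: C(8,2)·0.31^2·0.69^6 = 0.2903862
  k=3: C(8,3)·0.31^3·0.69^5 = 0.2609267
Total = 0.7873623

0.78736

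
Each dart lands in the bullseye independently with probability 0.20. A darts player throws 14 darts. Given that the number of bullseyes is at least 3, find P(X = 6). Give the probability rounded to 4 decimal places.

X ~ Binomial(14, 0.20). Want P(X=6 | X≥3) = P(X=6) / P(X≥3).
P(X=6) = C(14,6)·0.20^6·0.80^8 = 0.032244
P(X≥3) = 1 − 0.043980 − 0.153932 − 0.250139 = 0.551949
Ratio = 0.032244 / 0.551949 = 0.058419

0.0584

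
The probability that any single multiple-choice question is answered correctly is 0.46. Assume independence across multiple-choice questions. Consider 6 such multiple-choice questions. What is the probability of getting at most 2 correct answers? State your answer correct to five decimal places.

0.42141

X ~ Binomial(6, 0.46); P(X ≤ 2) = Σ C(6,k) p^k (1−p)^(6−k) over k:
  k=0: C(6,0)·0.46^0·0.54^6 = 0.0247949
  k=1: C(6,1)·0.46^1·0.54^5 = 0.1267295
  k=2: C(6,2)·0.46^2·0.54^4 = 0.2698870
Total = 0.4214115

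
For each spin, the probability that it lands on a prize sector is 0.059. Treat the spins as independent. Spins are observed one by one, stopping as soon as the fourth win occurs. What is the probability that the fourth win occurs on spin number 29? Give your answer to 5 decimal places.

Y = trial on which the fourth success occurs; negative binomial, r=4, p=0.059.
P(Y=29) = C(28,3) · p^4 · (1−p)^25
= 3276 · 1.2117e-05 · 0.21865 = 0.0086795

0.00868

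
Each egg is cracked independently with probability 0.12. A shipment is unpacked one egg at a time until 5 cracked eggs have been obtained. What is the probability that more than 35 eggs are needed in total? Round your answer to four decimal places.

Needing more than 35 eggs ⇔ fewer than 5 successes in the first 35. With X ~ Binomial(35, 0.12), P(Y > 35) = P(X ≤ 4).
  k=0: C(35,0)·0.12^0·0.88^35 = 0.011400
  k=1: C(35,1)·0.12^1·0.88^34 = 0.054408
  k=2: C(35,2)·0.12^2·0.88^33 = 0.126127
  k=3: C(35,3)·0.12^3·0.88^32 = 0.189190
  k=4: C(35,4)·0.12^4·0.88^31 = 0.206389
P(X ≤ 4) = 0.587514

0.5875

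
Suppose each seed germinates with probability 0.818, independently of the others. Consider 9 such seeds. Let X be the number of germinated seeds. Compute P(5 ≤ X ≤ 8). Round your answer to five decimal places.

X ~ Binomial(9, 0.818); P(5 ≤ X ≤ 8) = Σ C(9,k) p^k (1−p)^(9−k) over k:
  k=5: C(9,5)·0.818^5·0.182^4 = 0.0506317
  k=6: C(9,6)·0.818^6·0.182^3 = 0.1517097
  k=7: C(9,7)·0.818^7·0.182^2 = 0.2922257
  k=8: C(9,8)·0.818^8·0.182^1 = 0.3283525
Total = 0.8229196

0.82292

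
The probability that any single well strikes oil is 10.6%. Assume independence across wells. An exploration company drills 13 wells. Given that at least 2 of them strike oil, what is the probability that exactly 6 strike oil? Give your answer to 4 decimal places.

0.0027

X ~ Binomial(13, 0.106). Want P(X=6 | X≥2) = P(X=6) / P(X≥2).
P(X=6) = C(13,6)·0.106^6·0.894^7 = 0.001111
P(X≥2) = 1 − 0.233017 − 0.359169 = 0.407813
Ratio = 0.001111 / 0.407813 = 0.002724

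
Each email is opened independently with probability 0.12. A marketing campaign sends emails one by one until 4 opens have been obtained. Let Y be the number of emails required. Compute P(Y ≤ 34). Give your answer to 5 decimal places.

0.59529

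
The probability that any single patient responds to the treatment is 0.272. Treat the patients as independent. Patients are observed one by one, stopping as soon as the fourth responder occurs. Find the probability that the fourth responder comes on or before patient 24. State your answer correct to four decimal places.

Finishing within 24 patients ⇔ at least 4 successes in the first 24. With X ~ Binomial(24, 0.272), P(Y ≤ 24) = 1 − P(X ≤ 3).
  k=0: C(24,0)·0.272^0·0.728^24 = 0.000491
  k=1: C(24,1)·0.272^1·0.728^23 = 0.004404
  k=2: C(24,2)·0.272^2·0.728^22 = 0.018921
  k=3: C(24,3)·0.272^3·0.728^21 = 0.051841
1 − 0.075657 = 0.924343

0.9243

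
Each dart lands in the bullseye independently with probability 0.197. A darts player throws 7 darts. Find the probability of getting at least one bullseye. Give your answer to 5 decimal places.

P(at least one) = 1 − P(none) = 1 − (1 − 0.197)^7
= 1 − 0.2152825 = 0.7847175

0.78472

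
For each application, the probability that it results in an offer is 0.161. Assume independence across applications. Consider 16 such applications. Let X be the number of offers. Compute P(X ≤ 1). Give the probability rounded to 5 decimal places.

X ~ Binomial(16, 0.161); P(X ≤ 1) = Σ C(16,k) p^k (1−p)^(16−k) over k:
  k=0: C(16,0)·0.161^0·0.839^16 = 0.0602825
  k=1: C(16,1)·0.161^1·0.839^15 = 0.1850867
Total = 0.2453692

0.24537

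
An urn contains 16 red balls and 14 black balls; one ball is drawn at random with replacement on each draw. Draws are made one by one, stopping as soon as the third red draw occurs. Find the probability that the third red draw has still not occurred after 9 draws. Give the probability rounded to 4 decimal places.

Needing more than 9 draws ⇔ fewer than 3 successes in the first 9. With X ~ Binomial(9, 0.533333), P(Y > 9) = P(X ≤ 2).
  k=0: C(9,0)·0.533333^0·0.466667^9 = 0.001050
  k=1: C(9,1)·0.533333^1·0.466667^8 = 0.010797
  k=2: C(9,2)·0.533333^2·0.466667^7 = 0.049357
P(X ≤ 2) = 0.061203

0.0612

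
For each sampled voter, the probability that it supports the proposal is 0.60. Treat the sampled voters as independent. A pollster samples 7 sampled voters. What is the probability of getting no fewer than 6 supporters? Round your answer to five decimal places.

0.15863

X ~ Binomial(7, 0.60); P(X ≥ 6) = Σ C(7,k) p^k (1−p)^(7−k) over k:
  k=6: C(7,6)·0.60^6·0.40^1 = 0.1306368
  k=7: C(7,7)·0.60^7·0.40^0 = 0.0279936
Total = 0.1586304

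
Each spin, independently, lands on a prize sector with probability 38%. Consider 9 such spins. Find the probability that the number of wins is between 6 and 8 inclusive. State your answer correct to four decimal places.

X ~ Binomial(9, 0.38); P(6 ≤ X ≤ 8) = Σ C(9,k) p^k (1−p)^(9−k) over k:
  k=6: C(9,6)·0.38^6·0.62^3 = 0.060278
  k=7: C(9,7)·0.38^7·0.62^2 = 0.015833
  k=8: C(9,8)·0.38^8·0.62^1 = 0.002426
Total = 0.078537

0.0785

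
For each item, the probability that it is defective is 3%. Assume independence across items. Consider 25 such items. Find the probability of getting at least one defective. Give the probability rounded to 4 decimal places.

P(at least one) = 1 − P(none) = 1 − (1 − 0.03)^25
= 1 − 0.466975 = 0.533025

0.5330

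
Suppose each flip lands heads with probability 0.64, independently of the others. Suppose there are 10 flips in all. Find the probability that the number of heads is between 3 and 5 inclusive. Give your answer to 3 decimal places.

0.265

X ~ Binomial(10, 0.64); P(3 ≤ X ≤ 5) = Σ C(10,k) p^k (1−p)^(10−k) over k:
  k=3: C(10,3)·0.64^3·0.36^7 = 0.02465
  k=4: C(10,4)·0.64^4·0.36^6 = 0.07669
  k=5: C(10,5)·0.64^5·0.36^5 = 0.16361
Total = 0.26496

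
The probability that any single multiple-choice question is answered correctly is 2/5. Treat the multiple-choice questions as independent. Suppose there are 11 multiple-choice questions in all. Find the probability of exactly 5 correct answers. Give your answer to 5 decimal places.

0.22072

X ~ Binomial(n=11, p=0.40).
P(X=5) = C(11,5) · p^5 · (1−p)^6
= 462 · 0.01024 · 0.046656 = 0.2207239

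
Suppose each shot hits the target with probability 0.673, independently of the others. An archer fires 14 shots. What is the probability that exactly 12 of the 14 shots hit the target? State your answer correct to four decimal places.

X ~ Binomial(n=14, p=0.673).
P(X=12) = C(14,12) · p^12 · (1−p)^2
= 91 · 0.0086334 · 0.10693 = 0.084007

0.0840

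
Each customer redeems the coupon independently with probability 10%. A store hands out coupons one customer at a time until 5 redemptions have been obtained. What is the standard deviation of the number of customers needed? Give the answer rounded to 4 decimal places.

21.2132

Y = total customers until the fifth success; negative binomial with r=5, p=0.10.
SD(Y) = √[r(1−p)/p²] = √(450.000000) = 21.213203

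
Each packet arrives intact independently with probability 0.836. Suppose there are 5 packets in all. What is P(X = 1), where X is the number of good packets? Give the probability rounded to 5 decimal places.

0.00302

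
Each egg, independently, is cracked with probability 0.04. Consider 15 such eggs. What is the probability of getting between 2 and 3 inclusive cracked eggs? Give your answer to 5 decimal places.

X ~ Binomial(15, 0.04); P(2 ≤ X ≤ 3) = Σ C(15,k) p^k (1−p)^(15−k) over k:
  k=2: C(15,2)·0.04^2·0.96^13 = 0.0988178
  k=3: C(15,3)·0.04^3·0.96^12 = 0.0178421
Total = 0.1166599

0.11666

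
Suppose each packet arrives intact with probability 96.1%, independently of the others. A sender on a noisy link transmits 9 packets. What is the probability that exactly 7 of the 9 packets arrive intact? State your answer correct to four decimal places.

0.0414

X ~ Binomial(n=9, p=0.961).
P(X=7) = C(9,7) · p^7 · (1−p)^2
= 36 · 0.75694 · 0.001521 = 0.041447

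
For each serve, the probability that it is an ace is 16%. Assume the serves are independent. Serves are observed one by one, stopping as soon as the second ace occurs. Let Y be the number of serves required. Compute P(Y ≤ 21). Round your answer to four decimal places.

0.8715

Finishing within 21 serves ⇔ at least 2 successes in the first 21. With X ~ Binomial(21, 0.16), P(Y ≤ 21) = 1 − P(X ≤ 1).
  k=0: C(21,0)·0.16^0·0.84^21 = 0.025696
  k=1: C(21,1)·0.16^1·0.84^20 = 0.102784
1 − 0.128480 = 0.871520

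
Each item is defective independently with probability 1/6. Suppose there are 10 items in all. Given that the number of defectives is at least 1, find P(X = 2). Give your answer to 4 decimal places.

0.3467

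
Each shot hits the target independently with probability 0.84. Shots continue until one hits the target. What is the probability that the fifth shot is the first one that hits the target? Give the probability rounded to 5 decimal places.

Geometric (trials to first success), p = 0.84.
P(Y = 5) = (1−p)^4 · p = 0.00065536 · 0.84 = 0.0005505

0.00055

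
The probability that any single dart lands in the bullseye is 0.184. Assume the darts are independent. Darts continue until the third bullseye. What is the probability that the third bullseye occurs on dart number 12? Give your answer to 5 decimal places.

Y = trial on which the third success occurs; negative binomial, r=3, p=0.184.
P(Y=12) = C(11,2) · p^3 · (1−p)^9
= 55 · 0.0062295 · 0.1604 = 0.0549576

0.05496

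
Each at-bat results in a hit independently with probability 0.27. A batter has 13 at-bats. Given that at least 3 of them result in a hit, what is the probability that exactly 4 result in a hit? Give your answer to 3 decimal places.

X ~ Binomial(13, 0.27). Want P(X=4 | X≥3) = P(X=4) / P(X≥3).
P(X=4) = C(13,4)·0.27^4·0.73^9 = 0.22370
P(X≥3) = 1 − 0.01672 − 0.08039 − 0.17839 = 0.72450
Ratio = 0.22370 / 0.72450 = 0.30876

0.309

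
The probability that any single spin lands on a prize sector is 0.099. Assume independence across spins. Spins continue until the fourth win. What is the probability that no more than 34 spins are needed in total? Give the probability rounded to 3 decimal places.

0.438

Finishing within 34 spins ⇔ at least 4 successes in the first 34. With X ~ Binomial(34, 0.099), P(Y ≤ 34) = 1 − P(X ≤ 3).
  k=0: C(34,0)·0.099^0·0.901^34 = 0.02888
  k=1: C(34,1)·0.099^1·0.901^33 = 0.10790
  k=2: C(34,2)·0.099^2·0.901^32 = 0.19563
  k=3: C(34,3)·0.099^3·0.901^31 = 0.22928
1 − 0.56169 = 0.43831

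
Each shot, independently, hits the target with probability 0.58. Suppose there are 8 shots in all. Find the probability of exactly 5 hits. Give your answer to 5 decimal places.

X ~ Binomial(n=8, p=0.58).
P(X=5) = C(8,5) · p^5 · (1−p)^3
= 56 · 0.065636 · 0.074088 = 0.2723177

0.27232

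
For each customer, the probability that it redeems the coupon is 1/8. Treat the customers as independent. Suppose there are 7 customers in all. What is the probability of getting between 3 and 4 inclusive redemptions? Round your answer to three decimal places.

0.046

X ~ Binomial(7, 0.125); P(3 ≤ X ≤ 4) = Σ C(7,k) p^k (1−p)^(7−k) over k:
  k=3: C(7,3)·0.125^3·0.875^4 = 0.04007
  k=4: C(7,4)·0.125^4·0.875^3 = 0.00572
Total = 0.04580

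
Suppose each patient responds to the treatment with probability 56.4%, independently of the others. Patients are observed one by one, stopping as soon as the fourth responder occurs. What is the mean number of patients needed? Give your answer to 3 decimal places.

Y = total patients until the fourth success; negative binomial with r=4, p=0.564.
E[Y] = r / p = 4 / 0.564 = 7.09220

7.092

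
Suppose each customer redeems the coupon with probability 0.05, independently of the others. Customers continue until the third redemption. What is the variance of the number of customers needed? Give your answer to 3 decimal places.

Y = total customers until the third success; negative binomial with r=3, p=0.05.
Var(Y) = r(1−p)/p² = 3·0.95 / 0.05² = 1140.00000

1140.000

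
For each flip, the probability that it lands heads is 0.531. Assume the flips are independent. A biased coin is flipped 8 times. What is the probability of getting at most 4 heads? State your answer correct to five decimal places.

0.56708

X ~ Binomial(8, 0.531); P(X ≤ 4) = Σ C(8,k) p^k (1−p)^(8−k) over k:
  k=0: C(8,0)·0.531^0·0.469^8 = 0.0023409
  k=1: C(8,1)·0.531^1·0.469^7 = 0.0212029
  k=2: C(8,2)·0.531^2·0.469^6 = 0.0840203
  k=3: C(8,3)·0.531^3·0.469^5 = 0.1902549
  k=4: C(8,4)·0.531^4·0.469^4 = 0.2692573
Total = 0.5670762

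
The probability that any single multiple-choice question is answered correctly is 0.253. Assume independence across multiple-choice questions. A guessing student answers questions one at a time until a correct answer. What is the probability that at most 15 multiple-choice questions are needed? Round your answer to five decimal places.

0.98742

Y = number of multiple-choice questions to the first success; geometric, p = 0.253.
P(Y ≤ 15) = 1 − (1−p)^15 = 1 − 0.0125837 = 0.9874163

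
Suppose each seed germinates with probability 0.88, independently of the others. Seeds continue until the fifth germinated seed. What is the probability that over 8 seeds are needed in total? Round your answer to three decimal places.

0.010

Needing more than 8 seeds ⇔ fewer than 5 successes in the first 8. With X ~ Binomial(8, 0.88), P(Y > 8) = P(X ≤ 4).
  k=0: C(8,0)·0.88^0·0.12^8 = 0.00000
  k=1: C(8,1)·0.88^1·0.12^7 = 0.00000
  k=2: C(8,2)·0.88^2·0.12^6 = 0.00006
  k=3: C(8,3)·0.88^3·0.12^5 = 0.00095
  k=4: C(8,4)·0.88^4·0.12^4 = 0.00870
P(X ≤ 4) = 0.00972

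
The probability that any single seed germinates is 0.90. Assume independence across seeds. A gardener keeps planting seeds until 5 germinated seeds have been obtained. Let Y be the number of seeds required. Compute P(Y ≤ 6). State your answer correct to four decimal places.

0.8857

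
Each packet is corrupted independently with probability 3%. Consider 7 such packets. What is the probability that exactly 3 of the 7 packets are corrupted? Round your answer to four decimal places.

X ~ Binomial(n=7, p=0.03).
P(X=3) = C(7,3) · p^3 · (1−p)^4
= 35 · 2.7e-05 · 0.88529 = 0.000837

0.0008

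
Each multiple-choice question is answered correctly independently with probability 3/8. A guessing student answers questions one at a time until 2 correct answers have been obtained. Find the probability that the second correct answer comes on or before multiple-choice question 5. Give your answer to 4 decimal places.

0.6185

Finishing within 5 multiple-choice questions ⇔ at least 2 successes in the first 5. With X ~ Binomial(5, 0.375), P(Y ≤ 5) = 1 − P(X ≤ 1).
  k=0: C(5,0)·0.375^0·0.625^5 = 0.095367
  k=1: C(5,1)·0.375^1·0.625^4 = 0.286102
1 − 0.381470 = 0.618530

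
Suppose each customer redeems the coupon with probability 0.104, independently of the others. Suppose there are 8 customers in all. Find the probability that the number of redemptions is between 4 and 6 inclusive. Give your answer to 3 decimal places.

X ~ Binomial(8, 0.104); P(4 ≤ X ≤ 6) = Σ C(8,k) p^k (1−p)^(8−k) over k:
  k=4: C(8,4)·0.104^4·0.896^4 = 0.00528
  k=5: C(8,5)·0.104^5·0.896^3 = 0.00049
  k=6: C(8,6)·0.104^6·0.896^2 = 0.00003
Total = 0.00580

0.006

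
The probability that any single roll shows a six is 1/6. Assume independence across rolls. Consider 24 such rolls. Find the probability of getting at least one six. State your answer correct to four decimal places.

0.9874

P(at least one) = 1 − P(none) = 1 − (1 − 0.166667)^24
= 1 − 0.012579 = 0.987421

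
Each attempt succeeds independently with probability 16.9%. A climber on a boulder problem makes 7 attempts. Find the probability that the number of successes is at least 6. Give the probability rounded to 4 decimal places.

X ~ Binomial(7, 0.169); P(X ≥ 6) = Σ C(7,k) p^k (1−p)^(7−k) over k:
  k=6: C(7,6)·0.169^6·0.831^1 = 0.000136
  k=7: C(7,7)·0.169^7·0.831^0 = 0.000004
Total = 0.000139

0.0001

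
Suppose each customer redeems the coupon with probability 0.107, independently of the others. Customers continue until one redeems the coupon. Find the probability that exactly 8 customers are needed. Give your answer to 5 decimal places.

0.04846

Geometric (trials to first success), p = 0.107.
P(Y = 8) = (1−p)^7 · p = 0.45286 · 0.107 = 0.0484556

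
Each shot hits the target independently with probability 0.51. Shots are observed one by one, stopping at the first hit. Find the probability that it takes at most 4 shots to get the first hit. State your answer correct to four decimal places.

Y = number of shots to the first success; geometric, p = 0.51.
P(Y ≤ 4) = 1 − (1−p)^4 = 1 − 0.057648 = 0.942352

0.9424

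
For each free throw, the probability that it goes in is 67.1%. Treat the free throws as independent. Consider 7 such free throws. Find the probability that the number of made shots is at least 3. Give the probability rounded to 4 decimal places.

0.9572

X ~ Binomial(7, 0.671); P(X ≥ 3) = Σ C(7,k) p^k (1−p)^(7−k) over k:
  k=3: C(7,3)·0.671^3·0.329^4 = 0.123885
  k=4: C(7,4)·0.671^4·0.329^3 = 0.252665
  k=5: C(7,5)·0.671^5·0.329^2 = 0.309189
  k=6: C(7,6)·0.671^6·0.329^1 = 0.210198
  k=7: C(7,7)·0.671^7·0.329^0 = 0.061243
Total = 0.957181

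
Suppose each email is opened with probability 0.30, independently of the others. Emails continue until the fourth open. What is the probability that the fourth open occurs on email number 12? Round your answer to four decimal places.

Y = trial on which the fourth success occurs; negative binomial, r=4, p=0.30.
P(Y=12) = C(11,3) · p^4 · (1−p)^8
= 165 · 0.0081 · 0.057648 = 0.077047

0.0770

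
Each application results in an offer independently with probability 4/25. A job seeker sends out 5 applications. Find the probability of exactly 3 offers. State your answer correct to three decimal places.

0.029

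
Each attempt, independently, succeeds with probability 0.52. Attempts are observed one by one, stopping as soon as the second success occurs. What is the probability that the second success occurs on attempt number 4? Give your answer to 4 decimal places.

Y = trial on which the second success occurs; negative binomial, r=2, p=0.52.
P(Y=4) = C(3,1) · p^2 · (1−p)^2
= 3 · 0.2704 · 0.2304 = 0.186900

0.1869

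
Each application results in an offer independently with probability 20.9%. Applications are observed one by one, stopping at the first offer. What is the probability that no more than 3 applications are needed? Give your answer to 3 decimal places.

0.505

Y = number of applications to the first success; geometric, p = 0.209.
P(Y ≤ 3) = 1 − (1−p)^3 = 1 − 0.49491 = 0.50509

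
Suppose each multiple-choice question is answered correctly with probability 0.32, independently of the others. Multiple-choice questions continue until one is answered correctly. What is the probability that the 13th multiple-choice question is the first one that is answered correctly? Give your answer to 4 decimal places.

0.0031

Geometric (trials to first success), p = 0.32.
P(Y = 13) = (1−p)^12 · p = 0.0097748 · 0.32 = 0.003128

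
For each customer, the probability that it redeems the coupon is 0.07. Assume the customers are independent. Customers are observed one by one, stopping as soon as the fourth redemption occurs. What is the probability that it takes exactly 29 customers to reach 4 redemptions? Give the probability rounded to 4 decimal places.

0.0128

Y = trial on which the fourth success occurs; negative binomial, r=4, p=0.07.
P(Y=29) = C(28,3) · p^4 · (1−p)^25
= 3276 · 2.401e-05 · 0.16296 = 0.012818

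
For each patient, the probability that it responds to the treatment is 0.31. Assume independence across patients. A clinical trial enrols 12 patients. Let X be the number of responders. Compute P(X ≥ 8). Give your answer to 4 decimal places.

0.0118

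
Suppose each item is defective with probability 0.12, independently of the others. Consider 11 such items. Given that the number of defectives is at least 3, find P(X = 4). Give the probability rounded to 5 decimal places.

0.20465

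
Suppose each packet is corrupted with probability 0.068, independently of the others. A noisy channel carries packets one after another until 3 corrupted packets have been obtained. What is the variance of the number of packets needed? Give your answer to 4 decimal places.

604.6713

Y = total packets until the third success; negative binomial with r=3, p=0.068.
Var(Y) = r(1−p)/p² = 3·0.932 / 0.068² = 604.671280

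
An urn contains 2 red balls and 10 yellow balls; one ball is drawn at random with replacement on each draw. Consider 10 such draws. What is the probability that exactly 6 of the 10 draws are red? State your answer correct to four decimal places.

0.0022

X ~ Binomial(n=10, p=0.166667).
P(X=6) = C(10,6) · p^6 · (1−p)^4
= 210 · 2.1433e-05 · 0.48225 = 0.002171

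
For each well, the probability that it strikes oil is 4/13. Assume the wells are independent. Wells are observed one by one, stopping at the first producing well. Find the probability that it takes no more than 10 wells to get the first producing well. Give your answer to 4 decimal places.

Y = number of wells to the first success; geometric, p = 0.307692.
P(Y ≤ 10) = 1 − (1−p)^10 = 1 − 0.025292 = 0.974708

0.9747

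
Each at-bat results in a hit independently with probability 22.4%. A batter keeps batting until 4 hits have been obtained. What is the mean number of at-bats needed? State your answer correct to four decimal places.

Y = total at-bats until the fourth success; negative binomial with r=4, p=0.224.
E[Y] = r / p = 4 / 0.224 = 17.857143

17.8571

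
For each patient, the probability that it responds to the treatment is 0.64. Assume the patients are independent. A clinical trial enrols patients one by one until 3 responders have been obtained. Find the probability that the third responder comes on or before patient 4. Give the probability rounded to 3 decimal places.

Finishing within 4 patients ⇔ at least 3 successes in the first 4. With X ~ Binomial(4, 0.64), P(Y ≤ 4) = 1 − P(X ≤ 2).
  k=0: C(4,0)·0.64^0·0.36^4 = 0.01680
  k=1: C(4,1)·0.64^1·0.36^3 = 0.11944
  k=2: C(4,2)·0.64^2·0.36^2 = 0.31850
1 − 0.45474 = 0.54526

0.545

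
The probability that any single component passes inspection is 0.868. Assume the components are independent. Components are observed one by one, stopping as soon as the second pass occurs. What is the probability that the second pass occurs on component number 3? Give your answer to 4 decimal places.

0.1989

Y = trial on which the second success occurs; negative binomial, r=2, p=0.868.
P(Y=3) = C(2,1) · p^2 · (1−p)^1
= 2 · 0.75342 · 0.132 = 0.198904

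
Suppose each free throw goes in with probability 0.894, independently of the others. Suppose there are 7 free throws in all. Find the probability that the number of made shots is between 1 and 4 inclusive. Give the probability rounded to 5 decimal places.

0.03002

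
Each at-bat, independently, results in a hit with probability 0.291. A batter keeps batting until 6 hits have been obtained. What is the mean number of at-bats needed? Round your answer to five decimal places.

Y = total at-bats until the sixth success; negative binomial with r=6, p=0.291.
E[Y] = r / p = 6 / 0.291 = 20.6185567

20.61856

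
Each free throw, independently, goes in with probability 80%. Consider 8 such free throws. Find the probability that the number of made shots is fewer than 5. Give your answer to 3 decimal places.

0.056

X ~ Binomial(8, 0.80); P(X ≤ 4) = Σ C(8,k) p^k (1−p)^(8−k) over k:
  k=0: C(8,0)·0.80^0·0.20^8 = 0.00000
  k=1: C(8,1)·0.80^1·0.20^7 = 0.00008
  k=2: C(8,2)·0.80^2·0.20^6 = 0.00115
  k=3: C(8,3)·0.80^3·0.20^5 = 0.00918
  k=4: C(8,4)·0.80^4·0.20^4 = 0.04588
Total = 0.05628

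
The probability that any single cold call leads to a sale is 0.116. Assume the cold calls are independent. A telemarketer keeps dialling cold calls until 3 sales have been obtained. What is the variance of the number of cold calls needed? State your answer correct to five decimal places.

Y = total cold calls until the third success; negative binomial with r=3, p=0.116.
Var(Y) = r(1−p)/p² = 3·0.884 / 0.116² = 197.0868014

197.08680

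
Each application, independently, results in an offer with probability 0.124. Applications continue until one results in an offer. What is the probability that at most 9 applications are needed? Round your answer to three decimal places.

0.696

Y = number of applications to the first success; geometric, p = 0.124.
P(Y ≤ 9) = 1 − (1−p)^9 = 1 − 0.30376 = 0.69624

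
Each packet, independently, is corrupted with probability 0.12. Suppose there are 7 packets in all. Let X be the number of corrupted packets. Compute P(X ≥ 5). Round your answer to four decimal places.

X ~ Binomial(7, 0.12); P(X ≥ 5) = Σ C(7,k) p^k (1−p)^(7−k) over k:
  k=5: C(7,5)·0.12^5·0.88^2 = 0.000405
  k=6: C(7,6)·0.12^6·0.88^1 = 0.000018
  k=7: C(7,7)·0.12^7·0.88^0 = 0.000000
Total = 0.000423

0.0004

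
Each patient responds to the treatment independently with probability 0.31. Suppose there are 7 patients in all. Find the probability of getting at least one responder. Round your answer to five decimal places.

0.92554

P(at least one) = 1 − P(none) = 1 − (1 − 0.31)^7
= 1 − 0.0744635 = 0.9255365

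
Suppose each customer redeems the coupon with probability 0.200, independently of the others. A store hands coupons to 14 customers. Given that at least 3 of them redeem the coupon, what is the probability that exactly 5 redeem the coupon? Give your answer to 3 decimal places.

0.156

X ~ Binomial(14, 0.20). Want P(X=5 | X≥3) = P(X=5) / P(X≥3).
P(X=5) = C(14,5)·0.20^5·0.80^9 = 0.08599
P(X≥3) = 1 − 0.04398 − 0.15393 − 0.25014 = 0.55195
Ratio = 0.08599 / 0.55195 = 0.15578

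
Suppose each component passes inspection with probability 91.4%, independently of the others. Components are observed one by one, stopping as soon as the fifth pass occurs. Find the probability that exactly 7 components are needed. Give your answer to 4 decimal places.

Y = trial on which the fifth success occurs; negative binomial, r=5, p=0.914.
P(Y=7) = C(6,4) · p^5 · (1−p)^2
= 15 · 0.63787 · 0.007396 = 0.070765

0.0708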